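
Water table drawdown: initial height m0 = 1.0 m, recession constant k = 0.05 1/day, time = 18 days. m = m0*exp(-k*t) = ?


m = m0 * exp(-k*t)
m = 1.0 * exp(-0.05 * 18)
m = 1.0 * exp(-0.9000)

0.4066 m


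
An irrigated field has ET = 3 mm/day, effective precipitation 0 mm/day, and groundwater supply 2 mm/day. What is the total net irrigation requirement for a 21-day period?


Daily deficit = ET - Pe - GW = 3 - 0 - 2 = 1 mm/day
NIR = 1 * 21 = 21 mm

21.0000 mm


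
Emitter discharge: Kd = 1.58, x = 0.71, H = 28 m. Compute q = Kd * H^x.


q = Kd * H^x = 1.58 * 28^0.71 = 1.58 * 10.653252

16.8321 L/h


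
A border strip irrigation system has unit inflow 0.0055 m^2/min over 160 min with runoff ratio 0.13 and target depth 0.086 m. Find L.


L = q*t/((1+r)*Z)
L = 0.0055*160/((1+0.13)*0.086)
L = 0.88/0.09718

9.0554 m


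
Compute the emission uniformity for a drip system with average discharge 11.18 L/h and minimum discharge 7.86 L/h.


EU = (q_min/q_avg)*100 = (7.86/11.18)*100 = 70.3041%

70.3041 %


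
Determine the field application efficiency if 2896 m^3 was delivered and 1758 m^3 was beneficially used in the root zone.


Ea = V_root / V_field * 100 = 1758 / 2896 * 100 = 60.7044%

60.7044 %


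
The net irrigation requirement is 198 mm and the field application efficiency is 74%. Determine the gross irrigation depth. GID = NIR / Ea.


Ea = 74% = 0.74
GID = NIR / Ea = 198 / 0.74 = 267.5676 mm

267.5676 mm


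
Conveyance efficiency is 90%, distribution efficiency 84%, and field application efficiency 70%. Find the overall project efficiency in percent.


Ec = 0.9, Eb = 0.84, Ea = 0.7
E = 0.9 * 0.84 * 0.7 * 100 = 52.9200%

52.9200 %


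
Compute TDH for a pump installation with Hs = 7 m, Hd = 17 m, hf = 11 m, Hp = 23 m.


TDH = Hs + Hd + hf + Hp = 7 + 17 + 11 + 23 = 58

58 m


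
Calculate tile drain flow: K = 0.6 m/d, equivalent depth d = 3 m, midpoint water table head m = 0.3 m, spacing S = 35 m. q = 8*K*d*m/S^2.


q = 8*K*d*m/S^2
q = 8*0.6*3*0.3/35^2
q = 4.3200 / 1225

0.0035 m/d


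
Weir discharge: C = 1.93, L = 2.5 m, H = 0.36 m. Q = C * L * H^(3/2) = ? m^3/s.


Q = C * L * H^(3/2) = 1.93 * 2.5 * 0.36^1.5 = 1.93 * 2.5 * 0.216000

1.0422 m^3/s


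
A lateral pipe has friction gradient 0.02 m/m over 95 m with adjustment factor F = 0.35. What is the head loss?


hf = J * L * F = 0.02 * 95 * 0.35 = 0.6650 m

0.6650 m


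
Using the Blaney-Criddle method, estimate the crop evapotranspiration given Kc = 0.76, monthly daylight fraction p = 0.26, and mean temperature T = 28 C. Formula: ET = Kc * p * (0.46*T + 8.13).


ET = Kc * p * (0.46*T + 8.13)
ET = 0.76 * 0.26 * (0.46*28 + 8.13)
ET = 0.76 * 0.26 * 21.0100

4.1516 mm/day


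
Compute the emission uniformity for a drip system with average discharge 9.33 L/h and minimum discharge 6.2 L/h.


EU = (q_min/q_avg)*100 = (6.2/9.33)*100 = 66.4523%

66.4523 %


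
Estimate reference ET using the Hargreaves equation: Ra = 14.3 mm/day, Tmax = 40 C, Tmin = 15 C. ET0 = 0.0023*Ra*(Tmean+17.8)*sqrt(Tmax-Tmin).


Tmean = (Tmax + Tmin)/2 = (40 + 15)/2 = 27.5
ET0 = 0.0023 * 14.3 * (27.5 + 17.8) * sqrt(40 - 15)
ET0 = 0.0023 * 14.3 * 45.3 * 5.000000

7.4496 mm/day


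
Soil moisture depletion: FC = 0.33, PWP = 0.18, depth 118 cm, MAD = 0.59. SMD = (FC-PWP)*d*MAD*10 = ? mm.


SMD = (FC - PWP) * d * MAD * 10
SMD = (0.33 - 0.18) * 118 * 0.59 * 10
SMD = 0.1500 * 118 * 0.59 * 10

104.4300 mm


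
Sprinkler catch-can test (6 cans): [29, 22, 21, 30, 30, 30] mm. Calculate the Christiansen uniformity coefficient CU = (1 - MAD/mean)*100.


mean = 27.000000 mm
MAD = 3.666667 mm
CU = (1 - 3.666667/27.000000)*100

86.4198 %


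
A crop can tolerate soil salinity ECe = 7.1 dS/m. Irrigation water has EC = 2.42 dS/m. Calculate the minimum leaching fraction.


LR = ECiw / (5*ECe - ECiw)
LR = 2.42 / (5*7.1 - 2.42)
LR = 2.42 / 33.0800

0.0732


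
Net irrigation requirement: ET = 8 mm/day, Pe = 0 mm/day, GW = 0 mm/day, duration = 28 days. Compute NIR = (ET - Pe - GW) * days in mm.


Daily deficit = ET - Pe - GW = 8 - 0 - 0 = 8 mm/day
NIR = 8 * 28 = 224 mm

224.0000 mm


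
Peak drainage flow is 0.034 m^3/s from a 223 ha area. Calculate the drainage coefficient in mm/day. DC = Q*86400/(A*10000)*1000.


DC = Q * 86400 / (A * 10000) * 1000
DC = 0.034 * 86400 / (223 * 10000) * 1000
DC = 2937600.0000 / 2230000

1.3173 mm/day


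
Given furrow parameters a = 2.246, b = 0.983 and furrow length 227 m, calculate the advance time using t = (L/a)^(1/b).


t = (L/a)^(1/b)
t = (227/2.246)^(1/0.983)
t = 101.068566^(1/0.983)

109.4672 min


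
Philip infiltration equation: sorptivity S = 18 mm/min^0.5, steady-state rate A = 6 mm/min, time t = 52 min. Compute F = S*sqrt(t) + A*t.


F = S*sqrt(t) + A*t
F = 18*sqrt(52) + 6*52
F = 18*7.211103 + 312

441.7999 mm


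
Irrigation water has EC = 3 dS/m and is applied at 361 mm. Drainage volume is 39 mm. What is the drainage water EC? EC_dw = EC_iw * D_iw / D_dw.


EC_dw = EC_iw * D_iw / D_dw
EC_dw = 3 * 361 / 39
EC_dw = 1083 / 39

27.7692 dS/m


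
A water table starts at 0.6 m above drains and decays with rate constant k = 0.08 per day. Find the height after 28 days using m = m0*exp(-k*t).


m = m0 * exp(-k*t)
m = 0.6 * exp(-0.08 * 28)
m = 0.6 * exp(-2.2400)

0.0639 m


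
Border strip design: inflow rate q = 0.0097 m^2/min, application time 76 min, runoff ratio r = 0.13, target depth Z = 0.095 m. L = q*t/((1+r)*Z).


L = q*t/((1+r)*Z)
L = 0.0097*76/((1+0.13)*0.095)
L = 0.7372/0.10735

6.8673 m


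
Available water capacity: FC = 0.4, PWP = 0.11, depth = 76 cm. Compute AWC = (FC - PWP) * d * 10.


AWC = (FC - PWP) * d * 10
AWC = (0.4 - 0.11) * 76 * 10
AWC = 0.2900 * 76 * 10

220.4000 mm


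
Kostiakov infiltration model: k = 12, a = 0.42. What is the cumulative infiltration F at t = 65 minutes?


F = k * t^a = 12 * 65^0.42
F = 12 * 5.773293

69.2795 mm


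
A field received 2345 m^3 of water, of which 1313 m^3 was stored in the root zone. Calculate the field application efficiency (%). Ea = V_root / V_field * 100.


Ea = V_root / V_field * 100 = 1313 / 2345 * 100 = 55.9915%

55.9915 %


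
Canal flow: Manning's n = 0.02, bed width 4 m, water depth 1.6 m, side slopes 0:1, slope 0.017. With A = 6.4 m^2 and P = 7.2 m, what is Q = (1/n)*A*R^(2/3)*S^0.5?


R = A/P = 6.4/7.2 = 0.888889
Q = (1/0.02) * 6.4 * 0.888889^(2/3) * 0.017^0.5

38.5721 m^3/s


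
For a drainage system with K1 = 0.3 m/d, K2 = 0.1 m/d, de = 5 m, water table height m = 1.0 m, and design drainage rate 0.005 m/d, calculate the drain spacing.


S^2 = 8*K2*de*m/q + 4*K1*m^2/q
S^2 = 8*0.1*5*1.0/0.005 + 4*0.3*1.0^2/0.005
S = sqrt(1040.0000)

32.2490 m


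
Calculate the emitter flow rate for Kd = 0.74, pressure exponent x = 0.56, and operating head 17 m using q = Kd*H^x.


q = Kd * H^x = 0.74 * 17^0.56 = 0.74 * 4.887102

3.6165 L/h


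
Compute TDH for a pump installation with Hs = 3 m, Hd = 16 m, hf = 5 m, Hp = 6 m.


TDH = Hs + Hd + hf + Hp = 3 + 16 + 5 + 6 = 30

30 m


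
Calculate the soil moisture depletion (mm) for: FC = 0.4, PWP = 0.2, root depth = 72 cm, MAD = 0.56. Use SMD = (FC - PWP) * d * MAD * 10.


SMD = (FC - PWP) * d * MAD * 10
SMD = (0.4 - 0.2) * 72 * 0.56 * 10
SMD = 0.2000 * 72 * 0.56 * 10

80.6400 mm


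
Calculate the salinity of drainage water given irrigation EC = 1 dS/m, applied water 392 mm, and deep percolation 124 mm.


EC_dw = EC_iw * D_iw / D_dw
EC_dw = 1 * 392 / 124
EC_dw = 392 / 124

3.1613 dS/m


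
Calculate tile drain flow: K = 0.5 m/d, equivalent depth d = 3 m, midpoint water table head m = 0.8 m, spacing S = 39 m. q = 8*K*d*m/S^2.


q = 8*K*d*m/S^2
q = 8*0.5*3*0.8/39^2
q = 9.6000 / 1521

0.0063 m/d


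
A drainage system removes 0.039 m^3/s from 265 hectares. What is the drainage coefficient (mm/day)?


DC = Q * 86400 / (A * 10000) * 1000
DC = 0.039 * 86400 / (265 * 10000) * 1000
DC = 3369600.0000 / 2650000

1.2715 mm/day


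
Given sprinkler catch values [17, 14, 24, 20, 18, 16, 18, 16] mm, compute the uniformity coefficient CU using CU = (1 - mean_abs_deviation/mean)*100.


mean = 17.875000 mm
MAD = 2.125000 mm
CU = (1 - 2.125000/17.875000)*100

88.1119 %


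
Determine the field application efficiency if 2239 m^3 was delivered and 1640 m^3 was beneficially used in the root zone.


Ea = V_root / V_field * 100 = 1640 / 2239 * 100 = 73.2470%

73.2470 %


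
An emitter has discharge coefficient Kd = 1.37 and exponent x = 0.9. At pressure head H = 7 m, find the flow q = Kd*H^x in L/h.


q = Kd * H^x = 1.37 * 7^0.9 = 1.37 * 5.762199

7.8942 L/h


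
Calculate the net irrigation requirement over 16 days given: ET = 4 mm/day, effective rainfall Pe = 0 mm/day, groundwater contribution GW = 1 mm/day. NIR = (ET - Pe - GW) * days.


Daily deficit = ET - Pe - GW = 4 - 0 - 1 = 3 mm/day
NIR = 3 * 16 = 48 mm

48.0000 mm


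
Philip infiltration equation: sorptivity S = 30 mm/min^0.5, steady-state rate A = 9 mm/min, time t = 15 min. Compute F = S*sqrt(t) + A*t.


F = S*sqrt(t) + A*t
F = 30*sqrt(15) + 9*15
F = 30*3.872983 + 135

251.1895 mm


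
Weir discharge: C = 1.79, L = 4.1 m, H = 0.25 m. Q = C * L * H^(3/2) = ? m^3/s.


Q = C * L * H^(3/2) = 1.79 * 4.1 * 0.25^1.5 = 1.79 * 4.1 * 0.125000

0.9174 m^3/s


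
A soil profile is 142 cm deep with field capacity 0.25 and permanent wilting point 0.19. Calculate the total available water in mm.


AWC = (FC - PWP) * d * 10
AWC = (0.25 - 0.19) * 142 * 10
AWC = 0.0600 * 142 * 10

85.2000 mm


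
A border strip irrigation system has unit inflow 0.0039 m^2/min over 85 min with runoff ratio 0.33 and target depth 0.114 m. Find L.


L = q*t/((1+r)*Z)
L = 0.0039*85/((1+0.33)*0.114)
L = 0.3315/0.15162

2.1864 m


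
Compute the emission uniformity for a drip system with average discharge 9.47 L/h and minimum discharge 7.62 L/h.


EU = (q_min/q_avg)*100 = (7.62/9.47)*100 = 80.4646%

80.4646 %


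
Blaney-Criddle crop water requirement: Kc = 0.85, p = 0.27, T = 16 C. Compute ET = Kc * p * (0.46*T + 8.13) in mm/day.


ET = Kc * p * (0.46*T + 8.13)
ET = 0.85 * 0.27 * (0.46*16 + 8.13)
ET = 0.85 * 0.27 * 15.4900

3.5550 mm/day


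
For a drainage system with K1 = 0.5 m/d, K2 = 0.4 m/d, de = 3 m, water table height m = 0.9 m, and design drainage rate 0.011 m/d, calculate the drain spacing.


S^2 = 8*K2*de*m/q + 4*K1*m^2/q
S^2 = 8*0.4*3*0.9/0.011 + 4*0.5*0.9^2/0.011
S = sqrt(932.7273)

30.5406 m


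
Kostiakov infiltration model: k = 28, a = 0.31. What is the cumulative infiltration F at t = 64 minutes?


F = k * t^a = 28 * 64^0.31
F = 28 * 3.630077

101.6422 mm


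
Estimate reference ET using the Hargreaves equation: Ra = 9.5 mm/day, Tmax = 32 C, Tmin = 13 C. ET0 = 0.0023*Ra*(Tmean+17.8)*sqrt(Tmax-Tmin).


Tmean = (Tmax + Tmin)/2 = (32 + 13)/2 = 22.5
ET0 = 0.0023 * 9.5 * (22.5 + 17.8) * sqrt(32 - 13)
ET0 = 0.0023 * 9.5 * 40.3 * 4.358899

3.8383 mm/day


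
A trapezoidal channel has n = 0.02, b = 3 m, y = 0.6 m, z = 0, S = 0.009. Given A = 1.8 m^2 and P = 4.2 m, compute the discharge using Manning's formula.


R = A/P = 1.8/4.2 = 0.428571
Q = (1/0.02) * 1.8 * 0.428571^(2/3) * 0.009^0.5

4.8534 m^3/s


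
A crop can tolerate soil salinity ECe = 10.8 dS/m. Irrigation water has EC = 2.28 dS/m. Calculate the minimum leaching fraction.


LR = ECiw / (5*ECe - ECiw)
LR = 2.28 / (5*10.8 - 2.28)
LR = 2.28 / 51.7200

0.0441


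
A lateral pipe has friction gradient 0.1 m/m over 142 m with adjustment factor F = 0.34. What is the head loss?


hf = J * L * F = 0.1 * 142 * 0.34 = 4.8280 m

4.8280 m


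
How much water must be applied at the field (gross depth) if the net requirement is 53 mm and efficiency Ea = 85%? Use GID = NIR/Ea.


Ea = 85% = 0.85
GID = NIR / Ea = 53 / 0.85 = 62.3529 mm

62.3529 mm


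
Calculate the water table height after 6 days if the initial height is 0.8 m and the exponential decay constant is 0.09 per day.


m = m0 * exp(-k*t)
m = 0.8 * exp(-0.09 * 6)
m = 0.8 * exp(-0.5400)

0.4662 m


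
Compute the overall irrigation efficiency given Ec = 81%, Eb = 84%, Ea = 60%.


Ec = 0.81, Eb = 0.84, Ea = 0.6
E = 0.81 * 0.84 * 0.6 * 100 = 40.8240%

40.8240 %


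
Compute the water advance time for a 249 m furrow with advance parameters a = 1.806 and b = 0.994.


t = (L/a)^(1/b)
t = (249/1.806)^(1/0.994)
t = 137.873754^(1/0.994)

142.0352 min


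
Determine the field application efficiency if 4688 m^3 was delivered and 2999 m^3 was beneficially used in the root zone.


Ea = V_root / V_field * 100 = 2999 / 4688 * 100 = 63.9718%

63.9718 %


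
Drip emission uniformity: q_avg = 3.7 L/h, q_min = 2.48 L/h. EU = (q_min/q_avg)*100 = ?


EU = (q_min/q_avg)*100 = (2.48/3.7)*100 = 67.0270%

67.0270 %


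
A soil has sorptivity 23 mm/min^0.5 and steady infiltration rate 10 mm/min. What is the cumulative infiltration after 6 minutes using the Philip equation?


F = S*sqrt(t) + A*t
F = 23*sqrt(6) + 10*6
F = 23*2.449490 + 60

116.3383 mm


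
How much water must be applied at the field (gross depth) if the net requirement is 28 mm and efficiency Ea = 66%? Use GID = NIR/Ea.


Ea = 66% = 0.66
GID = NIR / Ea = 28 / 0.66 = 42.4242 mm

42.4242 mm


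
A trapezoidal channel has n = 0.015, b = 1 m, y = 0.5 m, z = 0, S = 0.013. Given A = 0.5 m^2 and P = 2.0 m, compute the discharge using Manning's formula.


R = A/P = 0.5/2.0 = 0.250000
Q = (1/0.015) * 0.5 * 0.250000^(2/3) * 0.013^0.5

1.5083 m^3/s


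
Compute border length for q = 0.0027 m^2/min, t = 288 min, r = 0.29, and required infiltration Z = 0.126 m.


L = q*t/((1+r)*Z)
L = 0.0027*288/((1+0.29)*0.126)
L = 0.7776/0.16254

4.7841 m


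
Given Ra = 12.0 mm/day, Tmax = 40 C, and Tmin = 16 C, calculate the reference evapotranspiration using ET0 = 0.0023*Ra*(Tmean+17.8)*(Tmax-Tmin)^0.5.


Tmean = (Tmax + Tmin)/2 = (40 + 16)/2 = 28.0
ET0 = 0.0023 * 12.0 * (28.0 + 17.8) * sqrt(40 - 16)
ET0 = 0.0023 * 12.0 * 45.8 * 4.898979

6.1927 mm/day


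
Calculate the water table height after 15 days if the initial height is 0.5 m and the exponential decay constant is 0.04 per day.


m = m0 * exp(-k*t)
m = 0.5 * exp(-0.04 * 15)
m = 0.5 * exp(-0.6000)

0.2744 m


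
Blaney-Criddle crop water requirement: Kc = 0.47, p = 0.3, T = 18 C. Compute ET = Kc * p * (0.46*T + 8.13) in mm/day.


ET = Kc * p * (0.46*T + 8.13)
ET = 0.47 * 0.3 * (0.46*18 + 8.13)
ET = 0.47 * 0.3 * 16.4100

2.3138 mm/day


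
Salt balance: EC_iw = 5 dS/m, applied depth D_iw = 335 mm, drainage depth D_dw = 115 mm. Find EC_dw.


EC_dw = EC_iw * D_iw / D_dw
EC_dw = 5 * 335 / 115
EC_dw = 1675 / 115

14.5652 dS/m


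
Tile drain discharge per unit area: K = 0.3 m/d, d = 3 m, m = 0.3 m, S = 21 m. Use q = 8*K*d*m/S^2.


q = 8*K*d*m/S^2
q = 8*0.3*3*0.3/21^2
q = 2.1600 / 441

0.0049 m/d


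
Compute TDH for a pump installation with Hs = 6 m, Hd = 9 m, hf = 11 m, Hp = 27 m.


TDH = Hs + Hd + hf + Hp = 6 + 9 + 11 + 27 = 53

53 m


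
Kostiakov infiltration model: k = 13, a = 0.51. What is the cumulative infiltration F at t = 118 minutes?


F = k * t^a = 13 * 118^0.51
F = 13 * 11.393570

148.1164 mm


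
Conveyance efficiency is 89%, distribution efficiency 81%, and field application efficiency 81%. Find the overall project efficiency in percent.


Ec = 0.89, Eb = 0.81, Ea = 0.81
E = 0.89 * 0.81 * 0.81 * 100 = 58.3929%

58.3929 %


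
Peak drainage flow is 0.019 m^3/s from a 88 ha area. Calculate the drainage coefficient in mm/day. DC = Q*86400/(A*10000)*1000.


DC = Q * 86400 / (A * 10000) * 1000
DC = 0.019 * 86400 / (88 * 10000) * 1000
DC = 1641600.0000 / 880000

1.8655 mm/day


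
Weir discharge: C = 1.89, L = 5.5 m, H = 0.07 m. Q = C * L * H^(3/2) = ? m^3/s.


Q = C * L * H^(3/2) = 1.89 * 5.5 * 0.07^1.5 = 1.89 * 5.5 * 0.018520

0.1925 m^3/s


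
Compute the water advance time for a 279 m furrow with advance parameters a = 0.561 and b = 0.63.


t = (L/a)^(1/b)
t = (279/0.561)^(1/0.63)
t = 497.326203^(1/0.63)

19071.4223 min


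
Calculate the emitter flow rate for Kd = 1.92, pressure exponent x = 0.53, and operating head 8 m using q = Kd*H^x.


q = Kd * H^x = 1.92 * 8^0.53 = 1.92 * 3.010493

5.7801 L/h


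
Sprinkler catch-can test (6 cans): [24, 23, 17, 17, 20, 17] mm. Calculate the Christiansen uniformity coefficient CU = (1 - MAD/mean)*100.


mean = 19.666667 mm
MAD = 2.666667 mm
CU = (1 - 2.666667/19.666667)*100

86.4407 %


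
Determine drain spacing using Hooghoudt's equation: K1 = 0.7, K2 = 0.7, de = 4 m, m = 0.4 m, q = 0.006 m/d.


S^2 = 8*K2*de*m/q + 4*K1*m^2/q
S^2 = 8*0.7*4*0.4/0.006 + 4*0.7*0.4^2/0.006
S = sqrt(1568.0000)

39.5980 m


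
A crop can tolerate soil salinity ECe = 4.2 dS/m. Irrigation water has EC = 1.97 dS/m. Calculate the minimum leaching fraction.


LR = ECiw / (5*ECe - ECiw)
LR = 1.97 / (5*4.2 - 1.97)
LR = 1.97 / 19.0300

0.1035


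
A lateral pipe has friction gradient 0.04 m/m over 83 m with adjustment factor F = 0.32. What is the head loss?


hf = J * L * F = 0.04 * 83 * 0.32 = 1.0624 m

1.0624 m


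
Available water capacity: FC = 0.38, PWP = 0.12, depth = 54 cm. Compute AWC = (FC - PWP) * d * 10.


AWC = (FC - PWP) * d * 10
AWC = (0.38 - 0.12) * 54 * 10
AWC = 0.2600 * 54 * 10

140.4000 mm


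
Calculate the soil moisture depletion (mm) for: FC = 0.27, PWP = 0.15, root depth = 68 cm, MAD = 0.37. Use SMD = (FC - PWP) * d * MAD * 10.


SMD = (FC - PWP) * d * MAD * 10
SMD = (0.27 - 0.15) * 68 * 0.37 * 10
SMD = 0.1200 * 68 * 0.37 * 10

30.1920 mm


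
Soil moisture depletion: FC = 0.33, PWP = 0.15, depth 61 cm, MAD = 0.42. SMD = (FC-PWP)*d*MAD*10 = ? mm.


SMD = (FC - PWP) * d * MAD * 10
SMD = (0.33 - 0.15) * 61 * 0.42 * 10
SMD = 0.1800 * 61 * 0.42 * 10

46.1160 mm


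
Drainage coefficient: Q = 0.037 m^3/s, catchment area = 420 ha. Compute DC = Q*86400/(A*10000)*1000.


DC = Q * 86400 / (A * 10000) * 1000
DC = 0.037 * 86400 / (420 * 10000) * 1000
DC = 3196800.0000 / 4200000

0.7611 mm/day


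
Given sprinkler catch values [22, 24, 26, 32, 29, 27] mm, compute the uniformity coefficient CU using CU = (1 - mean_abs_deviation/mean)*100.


mean = 26.666667 mm
MAD = 2.666667 mm
CU = (1 - 2.666667/26.666667)*100

90.0000 %


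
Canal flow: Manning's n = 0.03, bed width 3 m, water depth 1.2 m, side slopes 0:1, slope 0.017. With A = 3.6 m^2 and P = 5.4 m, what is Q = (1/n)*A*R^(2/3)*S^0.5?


R = A/P = 3.6/5.4 = 0.666667
Q = (1/0.03) * 3.6 * 0.666667^(2/3) * 0.017^0.5

11.9402 m^3/s


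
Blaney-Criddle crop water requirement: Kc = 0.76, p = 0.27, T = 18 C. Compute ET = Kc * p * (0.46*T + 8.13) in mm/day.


ET = Kc * p * (0.46*T + 8.13)
ET = 0.76 * 0.27 * (0.46*18 + 8.13)
ET = 0.76 * 0.27 * 16.4100

3.3673 mm/day


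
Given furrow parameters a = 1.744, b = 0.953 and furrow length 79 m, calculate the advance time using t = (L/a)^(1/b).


t = (L/a)^(1/b)
t = (79/1.744)^(1/0.953)
t = 45.298165^(1/0.953)

54.6708 min


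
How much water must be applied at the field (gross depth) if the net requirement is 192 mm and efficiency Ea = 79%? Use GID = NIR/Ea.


Ea = 79% = 0.79
GID = NIR / Ea = 192 / 0.79 = 243.0380 mm

243.0380 mm


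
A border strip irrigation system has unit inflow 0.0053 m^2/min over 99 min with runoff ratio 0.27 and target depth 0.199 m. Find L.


L = q*t/((1+r)*Z)
L = 0.0053*99/((1+0.27)*0.199)
L = 0.5247/0.25273

2.0761 m


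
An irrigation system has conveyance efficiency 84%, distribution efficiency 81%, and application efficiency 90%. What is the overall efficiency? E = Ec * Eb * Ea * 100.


Ec = 0.84, Eb = 0.81, Ea = 0.9
E = 0.84 * 0.81 * 0.9 * 100 = 61.2360%

61.2360 %


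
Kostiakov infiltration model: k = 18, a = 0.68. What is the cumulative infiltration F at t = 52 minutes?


F = k * t^a = 18 * 52^0.68
F = 18 * 14.685281

264.3351 mm


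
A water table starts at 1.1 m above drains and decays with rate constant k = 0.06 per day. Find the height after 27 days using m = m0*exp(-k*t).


m = m0 * exp(-k*t)
m = 1.1 * exp(-0.06 * 27)
m = 1.1 * exp(-1.6200)

0.2177 m


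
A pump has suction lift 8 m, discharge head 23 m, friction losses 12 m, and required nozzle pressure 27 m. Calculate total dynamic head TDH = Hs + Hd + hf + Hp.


TDH = Hs + Hd + hf + Hp = 8 + 23 + 12 + 27 = 70

70 m


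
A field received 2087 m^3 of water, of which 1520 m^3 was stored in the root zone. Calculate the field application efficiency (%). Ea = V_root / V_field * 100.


Ea = V_root / V_field * 100 = 1520 / 2087 * 100 = 72.8318%

72.8318 %


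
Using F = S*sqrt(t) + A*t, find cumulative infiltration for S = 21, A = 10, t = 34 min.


F = S*sqrt(t) + A*t
F = 21*sqrt(34) + 10*34
F = 21*5.830952 + 340

462.4500 mm


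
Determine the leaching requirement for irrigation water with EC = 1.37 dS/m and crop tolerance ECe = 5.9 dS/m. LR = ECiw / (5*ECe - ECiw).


LR = ECiw / (5*ECe - ECiw)
LR = 1.37 / (5*5.9 - 1.37)
LR = 1.37 / 28.1300

0.0487


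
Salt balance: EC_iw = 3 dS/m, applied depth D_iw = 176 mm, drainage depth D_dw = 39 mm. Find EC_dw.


EC_dw = EC_iw * D_iw / D_dw
EC_dw = 3 * 176 / 39
EC_dw = 528 / 39

13.5385 dS/m


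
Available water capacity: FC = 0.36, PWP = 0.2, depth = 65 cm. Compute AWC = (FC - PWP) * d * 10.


AWC = (FC - PWP) * d * 10
AWC = (0.36 - 0.2) * 65 * 10
AWC = 0.1600 * 65 * 10

104.0000 mm


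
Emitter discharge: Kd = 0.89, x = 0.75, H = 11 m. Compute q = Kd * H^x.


q = Kd * H^x = 0.89 * 11^0.75 = 0.89 * 6.040105

5.3757 L/h


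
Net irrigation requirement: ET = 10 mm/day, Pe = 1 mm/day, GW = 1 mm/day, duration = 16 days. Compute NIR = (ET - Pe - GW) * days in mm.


Daily deficit = ET - Pe - GW = 10 - 1 - 1 = 8 mm/day
NIR = 8 * 16 = 128 mm

128.0000 mm


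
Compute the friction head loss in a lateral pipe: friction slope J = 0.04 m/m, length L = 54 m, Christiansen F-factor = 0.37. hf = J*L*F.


hf = J * L * F = 0.04 * 54 * 0.37 = 0.7992 m

0.7992 m


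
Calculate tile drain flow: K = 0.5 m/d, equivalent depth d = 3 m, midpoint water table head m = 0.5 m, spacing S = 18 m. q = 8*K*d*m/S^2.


q = 8*K*d*m/S^2
q = 8*0.5*3*0.5/18^2
q = 6.0000 / 324

0.0185 m/d


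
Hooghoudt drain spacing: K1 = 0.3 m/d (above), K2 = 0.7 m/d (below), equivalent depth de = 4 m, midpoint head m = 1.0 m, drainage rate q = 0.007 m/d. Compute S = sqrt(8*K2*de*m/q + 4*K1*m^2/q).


S^2 = 8*K2*de*m/q + 4*K1*m^2/q
S^2 = 8*0.7*4*1.0/0.007 + 4*0.3*1.0^2/0.007
S = sqrt(3371.4286)

58.0640 m


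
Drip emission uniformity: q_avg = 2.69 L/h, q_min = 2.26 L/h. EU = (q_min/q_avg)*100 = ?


EU = (q_min/q_avg)*100 = (2.26/2.69)*100 = 84.0149%

84.0149 %


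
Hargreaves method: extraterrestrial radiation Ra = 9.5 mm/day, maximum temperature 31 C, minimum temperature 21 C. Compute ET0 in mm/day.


Tmean = (Tmax + Tmin)/2 = (31 + 21)/2 = 26.0
ET0 = 0.0023 * 9.5 * (26.0 + 17.8) * sqrt(31 - 21)
ET0 = 0.0023 * 9.5 * 43.8 * 3.162278

3.0264 mm/day


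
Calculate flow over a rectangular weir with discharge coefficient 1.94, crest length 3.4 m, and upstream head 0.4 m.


Q = C * L * H^(3/2) = 1.94 * 3.4 * 0.4^1.5 = 1.94 * 3.4 * 0.252982

1.6687 m^3/s


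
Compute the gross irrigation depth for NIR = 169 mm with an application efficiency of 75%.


Ea = 75% = 0.75
GID = NIR / Ea = 169 / 0.75 = 225.3333 mm

225.3333 mm


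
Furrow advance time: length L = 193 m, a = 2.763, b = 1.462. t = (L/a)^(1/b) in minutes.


t = (L/a)^(1/b)
t = (193/2.763)^(1/1.462)
t = 69.851611^(1/1.462)

18.2560 min


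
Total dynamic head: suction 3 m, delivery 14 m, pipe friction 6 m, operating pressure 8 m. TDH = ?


TDH = Hs + Hd + hf + Hp = 3 + 14 + 6 + 8 = 31

31 m


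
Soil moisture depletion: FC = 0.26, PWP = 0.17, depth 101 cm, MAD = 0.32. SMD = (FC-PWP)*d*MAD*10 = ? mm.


SMD = (FC - PWP) * d * MAD * 10
SMD = (0.26 - 0.17) * 101 * 0.32 * 10
SMD = 0.0900 * 101 * 0.32 * 10

29.0880 mm


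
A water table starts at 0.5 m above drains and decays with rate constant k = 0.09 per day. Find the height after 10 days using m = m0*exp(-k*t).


m = m0 * exp(-k*t)
m = 0.5 * exp(-0.09 * 10)
m = 0.5 * exp(-0.9000)

0.2033 m


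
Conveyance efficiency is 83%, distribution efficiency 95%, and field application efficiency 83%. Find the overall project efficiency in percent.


Ec = 0.83, Eb = 0.95, Ea = 0.83
E = 0.83 * 0.95 * 0.83 * 100 = 65.4455%

65.4455 %


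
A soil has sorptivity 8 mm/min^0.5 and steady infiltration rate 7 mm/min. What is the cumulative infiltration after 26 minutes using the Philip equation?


F = S*sqrt(t) + A*t
F = 8*sqrt(26) + 7*26
F = 8*5.099020 + 182

222.7922 mm


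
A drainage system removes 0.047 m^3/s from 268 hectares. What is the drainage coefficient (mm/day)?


DC = Q * 86400 / (A * 10000) * 1000
DC = 0.047 * 86400 / (268 * 10000) * 1000
DC = 4060800.0000 / 2680000

1.5152 mm/day


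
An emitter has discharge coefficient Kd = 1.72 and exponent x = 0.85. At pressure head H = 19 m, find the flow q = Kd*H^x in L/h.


q = Kd * H^x = 1.72 * 19^0.85 = 1.72 * 12.216325

21.0121 L/h


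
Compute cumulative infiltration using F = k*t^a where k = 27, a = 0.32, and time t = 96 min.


F = k * t^a = 27 * 96^0.32
F = 27 * 4.308507

116.3297 mm


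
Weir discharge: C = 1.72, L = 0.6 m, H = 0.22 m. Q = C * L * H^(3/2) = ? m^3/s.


Q = C * L * H^(3/2) = 1.72 * 0.6 * 0.22^1.5 = 1.72 * 0.6 * 0.103189

0.1065 m^3/s


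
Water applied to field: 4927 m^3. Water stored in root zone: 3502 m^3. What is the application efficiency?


Ea = V_root / V_field * 100 = 3502 / 4927 * 100 = 71.0777%

71.0777 %


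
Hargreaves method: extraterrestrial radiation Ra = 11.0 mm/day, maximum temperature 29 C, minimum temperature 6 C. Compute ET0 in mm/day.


Tmean = (Tmax + Tmin)/2 = (29 + 6)/2 = 17.5
ET0 = 0.0023 * 11.0 * (17.5 + 17.8) * sqrt(29 - 6)
ET0 = 0.0023 * 11.0 * 35.3 * 4.795832

4.2831 mm/day


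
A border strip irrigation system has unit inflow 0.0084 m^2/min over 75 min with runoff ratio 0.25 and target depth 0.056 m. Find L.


L = q*t/((1+r)*Z)
L = 0.0084*75/((1+0.25)*0.056)
L = 0.63/0.07

9.0000 m


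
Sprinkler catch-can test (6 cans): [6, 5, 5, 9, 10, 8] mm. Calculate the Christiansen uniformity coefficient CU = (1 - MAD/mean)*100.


mean = 7.166667 mm
MAD = 1.833333 mm
CU = (1 - 1.833333/7.166667)*100

74.4186 %


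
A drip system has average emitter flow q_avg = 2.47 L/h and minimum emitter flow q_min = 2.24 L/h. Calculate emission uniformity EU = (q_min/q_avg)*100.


EU = (q_min/q_avg)*100 = (2.24/2.47)*100 = 90.6883%

90.6883 %


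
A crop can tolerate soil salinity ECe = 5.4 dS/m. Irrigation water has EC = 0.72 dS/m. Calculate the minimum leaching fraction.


LR = ECiw / (5*ECe - ECiw)
LR = 0.72 / (5*5.4 - 0.72)
LR = 0.72 / 26.2800

0.0274


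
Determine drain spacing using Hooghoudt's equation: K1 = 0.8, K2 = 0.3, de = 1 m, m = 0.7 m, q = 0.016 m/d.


S^2 = 8*K2*de*m/q + 4*K1*m^2/q
S^2 = 8*0.3*1*0.7/0.016 + 4*0.8*0.7^2/0.016
S = sqrt(203.0000)

14.2478 m


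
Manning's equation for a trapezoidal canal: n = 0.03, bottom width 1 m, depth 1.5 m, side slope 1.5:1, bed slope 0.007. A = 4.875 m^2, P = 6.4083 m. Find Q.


R = A/P = 4.875/6.4083 = 0.760732
Q = (1/0.03) * 4.875 * 0.760732^(2/3) * 0.007^0.5

11.3298 m^3/s


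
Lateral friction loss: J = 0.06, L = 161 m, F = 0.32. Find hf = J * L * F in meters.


hf = J * L * F = 0.06 * 161 * 0.32 = 3.0912 m

3.0912 m


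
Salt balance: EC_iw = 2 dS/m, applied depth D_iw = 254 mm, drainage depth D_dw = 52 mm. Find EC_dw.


EC_dw = EC_iw * D_iw / D_dw
EC_dw = 2 * 254 / 52
EC_dw = 508 / 52

9.7692 dS/m


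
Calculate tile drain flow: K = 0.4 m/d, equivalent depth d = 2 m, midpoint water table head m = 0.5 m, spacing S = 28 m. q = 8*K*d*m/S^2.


q = 8*K*d*m/S^2
q = 8*0.4*2*0.5/28^2
q = 3.2000 / 784

0.0041 m/d


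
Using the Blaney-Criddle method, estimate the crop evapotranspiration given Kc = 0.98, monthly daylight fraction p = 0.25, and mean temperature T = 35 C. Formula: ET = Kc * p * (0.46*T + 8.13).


ET = Kc * p * (0.46*T + 8.13)
ET = 0.98 * 0.25 * (0.46*35 + 8.13)
ET = 0.98 * 0.25 * 24.2300

5.9364 mm/day


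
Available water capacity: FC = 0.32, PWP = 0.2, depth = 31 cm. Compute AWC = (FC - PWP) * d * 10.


AWC = (FC - PWP) * d * 10
AWC = (0.32 - 0.2) * 31 * 10
AWC = 0.1200 * 31 * 10

37.2000 mm


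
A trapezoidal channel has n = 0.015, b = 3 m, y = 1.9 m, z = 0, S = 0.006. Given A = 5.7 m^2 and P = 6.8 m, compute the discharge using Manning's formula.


R = A/P = 5.7/6.8 = 0.838235
Q = (1/0.015) * 5.7 * 0.838235^(2/3) * 0.006^0.5

26.1680 m^3/s


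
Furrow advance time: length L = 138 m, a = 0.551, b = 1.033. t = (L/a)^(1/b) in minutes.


t = (L/a)^(1/b)
t = (138/0.551)^(1/1.033)
t = 250.453721^(1/1.033)

209.9415 min


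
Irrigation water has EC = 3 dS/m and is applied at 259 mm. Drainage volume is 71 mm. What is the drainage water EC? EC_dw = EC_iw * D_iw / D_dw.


EC_dw = EC_iw * D_iw / D_dw
EC_dw = 3 * 259 / 71
EC_dw = 777 / 71

10.9437 dS/m


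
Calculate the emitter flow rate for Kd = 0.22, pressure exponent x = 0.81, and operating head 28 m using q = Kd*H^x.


q = Kd * H^x = 0.22 * 28^0.81 = 0.22 * 14.866133

3.2705 L/h


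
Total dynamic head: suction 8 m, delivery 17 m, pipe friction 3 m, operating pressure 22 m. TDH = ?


TDH = Hs + Hd + hf + Hp = 8 + 17 + 3 + 22 = 50

50 m


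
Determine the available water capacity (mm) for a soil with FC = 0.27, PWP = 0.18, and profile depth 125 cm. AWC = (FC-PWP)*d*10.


AWC = (FC - PWP) * d * 10
AWC = (0.27 - 0.18) * 125 * 10
AWC = 0.0900 * 125 * 10

112.5000 mm


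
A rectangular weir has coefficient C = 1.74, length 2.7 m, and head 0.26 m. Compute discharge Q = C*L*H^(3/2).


Q = C * L * H^(3/2) = 1.74 * 2.7 * 0.26^1.5 = 1.74 * 2.7 * 0.132575

0.6228 m^3/s


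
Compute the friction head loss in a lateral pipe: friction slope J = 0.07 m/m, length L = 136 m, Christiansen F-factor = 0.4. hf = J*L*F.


hf = J * L * F = 0.07 * 136 * 0.4 = 3.8080 m

3.8080 m


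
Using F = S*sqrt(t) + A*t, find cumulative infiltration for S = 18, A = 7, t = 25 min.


F = S*sqrt(t) + A*t
F = 18*sqrt(25) + 7*25
F = 18*5.000000 + 175

265.0000 mm


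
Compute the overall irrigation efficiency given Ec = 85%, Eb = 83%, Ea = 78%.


Ec = 0.85, Eb = 0.83, Ea = 0.78
E = 0.85 * 0.83 * 0.78 * 100 = 55.0290%

55.0290 %


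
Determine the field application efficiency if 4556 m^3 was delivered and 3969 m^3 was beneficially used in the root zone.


Ea = V_root / V_field * 100 = 3969 / 4556 * 100 = 87.1159%

87.1159 %


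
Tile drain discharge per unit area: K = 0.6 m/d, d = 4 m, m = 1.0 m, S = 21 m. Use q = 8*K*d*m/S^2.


q = 8*K*d*m/S^2
q = 8*0.6*4*1.0/21^2
q = 19.2000 / 441

0.0435 m/d


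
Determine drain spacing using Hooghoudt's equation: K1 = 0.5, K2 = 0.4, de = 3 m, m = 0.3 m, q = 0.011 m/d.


S^2 = 8*K2*de*m/q + 4*K1*m^2/q
S^2 = 8*0.4*3*0.3/0.011 + 4*0.5*0.3^2/0.011
S = sqrt(278.1818)

16.6788 m


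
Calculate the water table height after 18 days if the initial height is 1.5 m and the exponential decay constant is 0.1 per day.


m = m0 * exp(-k*t)
m = 1.5 * exp(-0.1 * 18)
m = 1.5 * exp(-1.8000)

0.2479 m


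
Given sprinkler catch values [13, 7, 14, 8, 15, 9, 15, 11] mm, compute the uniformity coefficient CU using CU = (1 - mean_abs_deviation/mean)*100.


mean = 11.500000 mm
MAD = 2.750000 mm
CU = (1 - 2.750000/11.500000)*100

76.0870 %


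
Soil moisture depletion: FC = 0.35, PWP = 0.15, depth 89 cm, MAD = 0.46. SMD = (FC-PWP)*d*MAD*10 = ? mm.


SMD = (FC - PWP) * d * MAD * 10
SMD = (0.35 - 0.15) * 89 * 0.46 * 10
SMD = 0.2000 * 89 * 0.46 * 10

81.8800 mm


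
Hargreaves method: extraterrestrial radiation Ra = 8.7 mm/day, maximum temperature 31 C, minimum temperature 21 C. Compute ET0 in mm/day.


Tmean = (Tmax + Tmin)/2 = (31 + 21)/2 = 26.0
ET0 = 0.0023 * 8.7 * (26.0 + 17.8) * sqrt(31 - 21)
ET0 = 0.0023 * 8.7 * 43.8 * 3.162278

2.7715 mm/day


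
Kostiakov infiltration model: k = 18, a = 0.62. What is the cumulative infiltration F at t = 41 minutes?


F = k * t^a = 18 * 41^0.62
F = 18 * 9.998296

179.9693 mm


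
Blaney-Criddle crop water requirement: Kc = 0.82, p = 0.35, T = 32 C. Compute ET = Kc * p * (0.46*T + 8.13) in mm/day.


ET = Kc * p * (0.46*T + 8.13)
ET = 0.82 * 0.35 * (0.46*32 + 8.13)
ET = 0.82 * 0.35 * 22.8500

6.5579 mm/day


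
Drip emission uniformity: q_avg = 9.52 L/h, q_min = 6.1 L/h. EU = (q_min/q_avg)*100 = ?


EU = (q_min/q_avg)*100 = (6.1/9.52)*100 = 64.0756%

64.0756 %


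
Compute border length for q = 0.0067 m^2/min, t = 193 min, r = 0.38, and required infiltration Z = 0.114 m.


L = q*t/((1+r)*Z)
L = 0.0067*193/((1+0.38)*0.114)
L = 1.2931/0.15732

8.2196 m


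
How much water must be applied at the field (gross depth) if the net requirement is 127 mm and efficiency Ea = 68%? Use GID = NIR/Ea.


Ea = 68% = 0.68
GID = NIR / Ea = 127 / 0.68 = 186.7647 mm

186.7647 mm


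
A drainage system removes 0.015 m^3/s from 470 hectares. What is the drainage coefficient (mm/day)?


DC = Q * 86400 / (A * 10000) * 1000
DC = 0.015 * 86400 / (470 * 10000) * 1000
DC = 1296000.0000 / 4700000

0.2757 mm/day


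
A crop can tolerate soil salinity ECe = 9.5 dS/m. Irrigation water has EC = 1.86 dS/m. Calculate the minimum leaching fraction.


LR = ECiw / (5*ECe - ECiw)
LR = 1.86 / (5*9.5 - 1.86)
LR = 1.86 / 45.6400

0.0408


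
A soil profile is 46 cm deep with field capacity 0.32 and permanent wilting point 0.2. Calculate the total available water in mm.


AWC = (FC - PWP) * d * 10
AWC = (0.32 - 0.2) * 46 * 10
AWC = 0.1200 * 46 * 10

55.2000 mm


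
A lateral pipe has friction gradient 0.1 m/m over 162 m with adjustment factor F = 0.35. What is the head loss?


hf = J * L * F = 0.1 * 162 * 0.35 = 5.6700 m

5.6700 m


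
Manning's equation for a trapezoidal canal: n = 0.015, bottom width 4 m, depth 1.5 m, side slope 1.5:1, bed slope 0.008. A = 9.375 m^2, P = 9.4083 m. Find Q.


R = A/P = 9.375/9.4083 = 0.996461
Q = (1/0.015) * 9.375 * 0.996461^(2/3) * 0.008^0.5

55.7697 m^3/s


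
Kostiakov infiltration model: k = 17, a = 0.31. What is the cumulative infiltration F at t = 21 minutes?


F = k * t^a = 17 * 21^0.31
F = 17 * 2.569733

43.6855 mm


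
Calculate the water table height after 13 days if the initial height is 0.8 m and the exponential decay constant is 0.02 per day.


m = m0 * exp(-k*t)
m = 0.8 * exp(-0.02 * 13)
m = 0.8 * exp(-0.2600)

0.6168 m


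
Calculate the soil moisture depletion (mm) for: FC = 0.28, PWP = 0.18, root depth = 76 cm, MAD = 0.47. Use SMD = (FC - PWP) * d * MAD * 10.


SMD = (FC - PWP) * d * MAD * 10
SMD = (0.28 - 0.18) * 76 * 0.47 * 10
SMD = 0.1000 * 76 * 0.47 * 10

35.7200 mm


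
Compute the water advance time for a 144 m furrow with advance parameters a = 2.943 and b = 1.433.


t = (L/a)^(1/b)
t = (144/2.943)^(1/1.433)
t = 48.929664^(1/1.433)

15.1024 min


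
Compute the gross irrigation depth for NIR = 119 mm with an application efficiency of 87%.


Ea = 87% = 0.87
GID = NIR / Ea = 119 / 0.87 = 136.7816 mm

136.7816 mm


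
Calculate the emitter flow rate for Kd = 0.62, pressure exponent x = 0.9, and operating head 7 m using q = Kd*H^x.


q = Kd * H^x = 0.62 * 7^0.9 = 0.62 * 5.762199

3.5726 L/h


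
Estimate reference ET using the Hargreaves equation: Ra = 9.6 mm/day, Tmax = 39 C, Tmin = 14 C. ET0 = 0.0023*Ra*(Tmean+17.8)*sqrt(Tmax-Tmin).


Tmean = (Tmax + Tmin)/2 = (39 + 14)/2 = 26.5
ET0 = 0.0023 * 9.6 * (26.5 + 17.8) * sqrt(39 - 14)
ET0 = 0.0023 * 9.6 * 44.3 * 5.000000

4.8907 mm/day


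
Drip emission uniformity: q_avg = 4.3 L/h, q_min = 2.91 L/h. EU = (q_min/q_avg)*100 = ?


EU = (q_min/q_avg)*100 = (2.91/4.3)*100 = 67.6744%

67.6744 %


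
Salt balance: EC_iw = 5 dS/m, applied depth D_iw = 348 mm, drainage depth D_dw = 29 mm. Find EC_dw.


EC_dw = EC_iw * D_iw / D_dw
EC_dw = 5 * 348 / 29
EC_dw = 1740 / 29

60.0000 dS/m


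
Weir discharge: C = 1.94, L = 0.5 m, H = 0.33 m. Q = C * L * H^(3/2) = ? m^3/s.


Q = C * L * H^(3/2) = 1.94 * 0.5 * 0.33^1.5 = 1.94 * 0.5 * 0.189571

0.1839 m^3/s


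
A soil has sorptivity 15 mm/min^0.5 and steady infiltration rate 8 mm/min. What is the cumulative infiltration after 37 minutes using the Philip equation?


F = S*sqrt(t) + A*t
F = 15*sqrt(37) + 8*37
F = 15*6.082763 + 296

387.2414 mm


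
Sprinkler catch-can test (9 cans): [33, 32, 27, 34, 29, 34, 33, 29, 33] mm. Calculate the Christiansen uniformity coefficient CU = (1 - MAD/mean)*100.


mean = 31.555556 mm
MAD = 2.148148 mm
CU = (1 - 2.148148/31.555556)*100

93.1925 %


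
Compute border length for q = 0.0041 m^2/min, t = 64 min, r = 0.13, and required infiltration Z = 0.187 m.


L = q*t/((1+r)*Z)
L = 0.0041*64/((1+0.13)*0.187)
L = 0.2624/0.21131

1.2418 m


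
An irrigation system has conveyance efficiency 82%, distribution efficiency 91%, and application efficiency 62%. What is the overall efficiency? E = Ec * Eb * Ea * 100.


Ec = 0.82, Eb = 0.91, Ea = 0.62
E = 0.82 * 0.91 * 0.62 * 100 = 46.2644%

46.2644 %


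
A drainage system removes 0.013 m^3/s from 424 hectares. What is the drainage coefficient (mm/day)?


DC = Q * 86400 / (A * 10000) * 1000
DC = 0.013 * 86400 / (424 * 10000) * 1000
DC = 1123200.0000 / 4240000

0.2649 mm/day


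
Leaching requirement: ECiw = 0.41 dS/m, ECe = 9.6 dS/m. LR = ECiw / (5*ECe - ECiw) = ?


LR = ECiw / (5*ECe - ECiw)
LR = 0.41 / (5*9.6 - 0.41)
LR = 0.41 / 47.5900

0.0086


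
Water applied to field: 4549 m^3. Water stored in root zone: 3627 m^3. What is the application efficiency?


Ea = V_root / V_field * 100 = 3627 / 4549 * 100 = 79.7318%

79.7318 %


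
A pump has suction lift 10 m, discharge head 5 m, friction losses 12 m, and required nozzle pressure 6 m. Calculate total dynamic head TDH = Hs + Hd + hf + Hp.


TDH = Hs + Hd + hf + Hp = 10 + 5 + 12 + 6 = 33

33 m


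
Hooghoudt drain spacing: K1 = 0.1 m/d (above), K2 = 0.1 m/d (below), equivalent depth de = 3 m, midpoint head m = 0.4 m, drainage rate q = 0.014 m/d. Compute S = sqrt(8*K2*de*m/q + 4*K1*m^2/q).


S^2 = 8*K2*de*m/q + 4*K1*m^2/q
S^2 = 8*0.1*3*0.4/0.014 + 4*0.1*0.4^2/0.014
S = sqrt(73.1429)

8.5524 m


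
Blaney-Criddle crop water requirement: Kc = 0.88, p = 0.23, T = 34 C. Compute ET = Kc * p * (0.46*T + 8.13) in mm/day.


ET = Kc * p * (0.46*T + 8.13)
ET = 0.88 * 0.23 * (0.46*34 + 8.13)
ET = 0.88 * 0.23 * 23.7700

4.8110 mm/day


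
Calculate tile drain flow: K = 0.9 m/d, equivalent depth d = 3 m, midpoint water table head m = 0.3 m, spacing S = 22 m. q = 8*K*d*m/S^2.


q = 8*K*d*m/S^2
q = 8*0.9*3*0.3/22^2
q = 6.4800 / 484

0.0134 m/d


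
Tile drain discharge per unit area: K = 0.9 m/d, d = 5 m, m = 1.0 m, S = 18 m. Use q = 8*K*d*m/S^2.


q = 8*K*d*m/S^2
q = 8*0.9*5*1.0/18^2
q = 36.0000 / 324

0.1111 m/d


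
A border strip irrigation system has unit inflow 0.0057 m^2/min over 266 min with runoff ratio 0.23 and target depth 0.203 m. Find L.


L = q*t/((1+r)*Z)
L = 0.0057*266/((1+0.23)*0.203)
L = 1.5162/0.24969

6.0723 m


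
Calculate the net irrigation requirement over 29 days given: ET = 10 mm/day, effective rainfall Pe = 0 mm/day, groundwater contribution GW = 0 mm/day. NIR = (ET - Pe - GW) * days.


Daily deficit = ET - Pe - GW = 10 - 0 - 0 = 10 mm/day
NIR = 10 * 29 = 290 mm

290.0000 mm


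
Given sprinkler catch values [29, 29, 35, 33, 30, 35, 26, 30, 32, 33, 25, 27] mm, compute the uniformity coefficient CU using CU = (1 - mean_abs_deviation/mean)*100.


mean = 30.333333 mm
MAD = 2.722222 mm
CU = (1 - 2.722222/30.333333)*100

91.0256 %
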